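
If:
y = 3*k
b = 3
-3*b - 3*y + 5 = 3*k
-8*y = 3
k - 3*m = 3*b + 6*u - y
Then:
No Solution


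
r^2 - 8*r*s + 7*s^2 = (r - 7*s)*(r - s)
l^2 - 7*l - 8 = (l - 8)*(l + 1)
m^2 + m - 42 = (m - 6)*(m + 7)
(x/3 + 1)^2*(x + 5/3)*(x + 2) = x^4/9 + 29*x^3/27 + 103*x^2/27 + 53*x/9 + 10/3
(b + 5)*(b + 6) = b^2 + 11*b + 30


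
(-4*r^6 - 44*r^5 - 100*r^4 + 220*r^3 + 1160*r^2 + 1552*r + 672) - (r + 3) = -4*r^6 - 44*r^5 - 100*r^4 + 220*r^3 + 1160*r^2 + 1551*r + 669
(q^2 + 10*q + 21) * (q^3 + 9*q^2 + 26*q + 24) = q^5 + 19*q^4 + 137*q^3 + 473*q^2 + 786*q + 504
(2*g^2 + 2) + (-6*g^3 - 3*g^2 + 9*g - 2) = -6*g^3 - g^2 + 9*g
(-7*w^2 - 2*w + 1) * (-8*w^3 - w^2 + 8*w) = 56*w^5 + 23*w^4 - 62*w^3 - 17*w^2 + 8*w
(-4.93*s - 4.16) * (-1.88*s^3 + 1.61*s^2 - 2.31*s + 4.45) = 9.2684*s^4 - 0.1165*s^3 + 4.6907*s^2 - 12.3289*s - 18.512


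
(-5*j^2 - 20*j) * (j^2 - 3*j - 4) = -5*j^4 - 5*j^3 + 80*j^2 + 80*j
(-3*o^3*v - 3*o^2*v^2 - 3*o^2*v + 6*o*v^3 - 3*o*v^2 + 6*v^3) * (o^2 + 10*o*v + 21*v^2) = -3*o^5*v - 33*o^4*v^2 - 3*o^4*v - 87*o^3*v^3 - 33*o^3*v^2 - 3*o^2*v^4 - 87*o^2*v^3 + 126*o*v^5 - 3*o*v^4 + 126*v^5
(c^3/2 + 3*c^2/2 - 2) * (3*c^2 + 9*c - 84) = 3*c^5/2 + 9*c^4 - 57*c^3/2 - 132*c^2 - 18*c + 168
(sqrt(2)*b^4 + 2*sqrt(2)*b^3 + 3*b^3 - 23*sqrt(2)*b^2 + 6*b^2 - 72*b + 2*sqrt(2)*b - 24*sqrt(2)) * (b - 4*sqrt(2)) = sqrt(2)*b^5 - 5*b^4 + 2*sqrt(2)*b^4 - 35*sqrt(2)*b^3 - 10*b^3 - 22*sqrt(2)*b^2 + 112*b^2 - 16*b + 264*sqrt(2)*b + 192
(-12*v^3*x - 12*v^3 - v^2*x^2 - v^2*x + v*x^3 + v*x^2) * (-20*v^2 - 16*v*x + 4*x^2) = 240*v^5*x + 240*v^5 + 212*v^4*x^2 + 212*v^4*x - 52*v^3*x^3 - 52*v^3*x^2 - 20*v^2*x^4 - 20*v^2*x^3 + 4*v*x^5 + 4*v*x^4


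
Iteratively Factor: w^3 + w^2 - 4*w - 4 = (w + 1)*(w^2 - 4) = (w - 2)*(w + 1)*(w + 2)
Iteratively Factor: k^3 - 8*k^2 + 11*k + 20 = (k + 1)*(k^2 - 9*k + 20) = (k - 4)*(k + 1)*(k - 5)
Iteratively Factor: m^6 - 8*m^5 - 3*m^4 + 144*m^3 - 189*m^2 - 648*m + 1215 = (m - 5)*(m^5 - 3*m^4 - 18*m^3 + 54*m^2 + 81*m - 243) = (m - 5)*(m - 3)*(m^4 - 18*m^2 + 81) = (m - 5)*(m - 3)^2*(m^3 + 3*m^2 - 9*m - 27) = (m - 5)*(m - 3)^2*(m + 3)*(m^2 - 9) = (m - 5)*(m - 3)^3*(m + 3)*(m + 3)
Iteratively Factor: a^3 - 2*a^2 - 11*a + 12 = (a - 4)*(a^2 + 2*a - 3) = (a - 4)*(a + 3)*(a - 1)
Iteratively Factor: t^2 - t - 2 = (t + 1)*(t - 2)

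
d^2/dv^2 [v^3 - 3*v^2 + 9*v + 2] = 6*v - 6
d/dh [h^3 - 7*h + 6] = 3*h^2 - 7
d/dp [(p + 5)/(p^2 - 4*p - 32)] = (p^2 - 4*p - 2*(p - 2)*(p + 5) - 32)/(-p^2 + 4*p + 32)^2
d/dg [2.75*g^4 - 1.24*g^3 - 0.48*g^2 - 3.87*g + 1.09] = 11.0*g^3 - 3.72*g^2 - 0.96*g - 3.87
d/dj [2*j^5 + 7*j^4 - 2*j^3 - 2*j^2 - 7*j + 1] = 10*j^4 + 28*j^3 - 6*j^2 - 4*j - 7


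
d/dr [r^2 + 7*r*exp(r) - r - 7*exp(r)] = 7*r*exp(r) + 2*r - 1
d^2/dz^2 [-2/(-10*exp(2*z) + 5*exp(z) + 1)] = 10*((1 - 8*exp(z))*(-10*exp(2*z) + 5*exp(z) + 1) - 10*(4*exp(z) - 1)^2*exp(z))*exp(z)/(-10*exp(2*z) + 5*exp(z) + 1)^3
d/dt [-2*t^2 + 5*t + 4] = 5 - 4*t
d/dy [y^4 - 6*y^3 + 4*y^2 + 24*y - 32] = 4*y^3 - 18*y^2 + 8*y + 24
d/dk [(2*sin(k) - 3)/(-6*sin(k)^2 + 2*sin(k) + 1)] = 4*(3*sin(k)^2 - 9*sin(k) + 2)*cos(k)/(6*sin(k)^2 - 2*sin(k) - 1)^2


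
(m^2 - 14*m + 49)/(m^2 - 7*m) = (m - 7)/m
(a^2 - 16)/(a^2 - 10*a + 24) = (a + 4)/(a - 6)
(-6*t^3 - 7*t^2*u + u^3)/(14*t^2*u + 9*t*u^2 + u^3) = (-3*t^2 - 2*t*u + u^2)/(u*(7*t + u))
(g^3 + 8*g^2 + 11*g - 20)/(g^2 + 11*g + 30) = (g^2 + 3*g - 4)/(g + 6)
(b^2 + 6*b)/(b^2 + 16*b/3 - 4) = 3*b/(3*b - 2)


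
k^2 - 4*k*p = k*(k - 4*p)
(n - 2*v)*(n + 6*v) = n^2 + 4*n*v - 12*v^2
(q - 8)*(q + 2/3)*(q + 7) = q^3 - q^2/3 - 170*q/3 - 112/3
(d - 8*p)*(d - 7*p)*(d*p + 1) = d^3*p - 15*d^2*p^2 + d^2 + 56*d*p^3 - 15*d*p + 56*p^2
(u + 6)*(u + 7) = u^2 + 13*u + 42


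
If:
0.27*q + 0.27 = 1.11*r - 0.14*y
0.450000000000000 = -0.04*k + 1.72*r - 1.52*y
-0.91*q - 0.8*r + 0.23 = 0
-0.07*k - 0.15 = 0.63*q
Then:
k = -2.38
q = 0.03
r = 0.26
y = 0.06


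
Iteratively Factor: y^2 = (y)*(y)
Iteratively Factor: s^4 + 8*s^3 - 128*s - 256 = (s + 4)*(s^3 + 4*s^2 - 16*s - 64) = (s - 4)*(s + 4)*(s^2 + 8*s + 16) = (s - 4)*(s + 4)^2*(s + 4)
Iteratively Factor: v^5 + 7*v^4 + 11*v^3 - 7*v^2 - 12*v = (v)*(v^4 + 7*v^3 + 11*v^2 - 7*v - 12) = v*(v + 4)*(v^3 + 3*v^2 - v - 3) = v*(v - 1)*(v + 4)*(v^2 + 4*v + 3) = v*(v - 1)*(v + 1)*(v + 4)*(v + 3)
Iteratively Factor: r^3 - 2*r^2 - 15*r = (r + 3)*(r^2 - 5*r) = (r - 5)*(r + 3)*(r)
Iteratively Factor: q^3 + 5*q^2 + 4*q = (q + 4)*(q^2 + q) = q*(q + 4)*(q + 1)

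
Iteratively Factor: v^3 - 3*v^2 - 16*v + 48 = (v - 4)*(v^2 + v - 12) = (v - 4)*(v - 3)*(v + 4)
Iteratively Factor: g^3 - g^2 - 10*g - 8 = (g - 4)*(g^2 + 3*g + 2) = (g - 4)*(g + 2)*(g + 1)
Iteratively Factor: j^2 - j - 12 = (j - 4)*(j + 3)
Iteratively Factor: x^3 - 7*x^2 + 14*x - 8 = (x - 2)*(x^2 - 5*x + 4) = (x - 4)*(x - 2)*(x - 1)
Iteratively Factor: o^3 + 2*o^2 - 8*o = (o + 4)*(o^2 - 2*o) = o*(o + 4)*(o - 2)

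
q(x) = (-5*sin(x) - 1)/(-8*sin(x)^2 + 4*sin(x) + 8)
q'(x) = (16*sin(x)*cos(x) - 4*cos(x))*(-5*sin(x) - 1)/(-8*sin(x)^2 + 4*sin(x) + 8)^2 - 5*cos(x)/(-8*sin(x)^2 + 4*sin(x) + 8) = (-4*sin(x) + 5*cos(2*x) - 14)*cos(x)/(4*(sin(x) + cos(2*x) + 1)^2)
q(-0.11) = -0.06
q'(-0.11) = -0.62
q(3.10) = -0.15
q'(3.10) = 0.55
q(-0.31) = 0.09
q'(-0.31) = -0.91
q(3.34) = -0.00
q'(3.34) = 0.71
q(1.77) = -1.39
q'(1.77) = 0.99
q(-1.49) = -1.01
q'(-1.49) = -0.31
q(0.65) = -0.54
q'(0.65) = -0.86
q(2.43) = -0.59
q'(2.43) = 0.93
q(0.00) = -0.12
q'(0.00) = -0.56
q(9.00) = -0.37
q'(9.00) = 0.65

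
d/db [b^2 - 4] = 2*b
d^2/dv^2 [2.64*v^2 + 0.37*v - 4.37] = 5.28000000000000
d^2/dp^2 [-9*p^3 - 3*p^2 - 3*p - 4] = -54*p - 6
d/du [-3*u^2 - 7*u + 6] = -6*u - 7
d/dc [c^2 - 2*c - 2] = 2*c - 2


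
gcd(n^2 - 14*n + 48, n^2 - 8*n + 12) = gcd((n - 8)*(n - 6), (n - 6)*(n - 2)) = n - 6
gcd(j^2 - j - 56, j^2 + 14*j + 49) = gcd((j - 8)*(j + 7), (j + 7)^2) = j + 7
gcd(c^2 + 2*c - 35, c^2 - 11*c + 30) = c - 5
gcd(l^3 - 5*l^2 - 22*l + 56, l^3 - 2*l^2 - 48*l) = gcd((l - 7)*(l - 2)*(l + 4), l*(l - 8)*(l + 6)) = 1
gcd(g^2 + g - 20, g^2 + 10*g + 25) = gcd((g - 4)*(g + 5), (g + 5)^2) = g + 5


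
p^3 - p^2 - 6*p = p*(p - 3)*(p + 2)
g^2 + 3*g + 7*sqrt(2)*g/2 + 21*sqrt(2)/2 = (g + 3)*(g + 7*sqrt(2)/2)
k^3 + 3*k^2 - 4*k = k*(k - 1)*(k + 4)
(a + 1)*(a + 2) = a^2 + 3*a + 2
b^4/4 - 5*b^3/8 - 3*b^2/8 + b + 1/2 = (b/4 + 1/4)*(b - 2)^2*(b + 1/2)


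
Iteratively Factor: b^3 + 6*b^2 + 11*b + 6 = (b + 2)*(b^2 + 4*b + 3) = (b + 2)*(b + 3)*(b + 1)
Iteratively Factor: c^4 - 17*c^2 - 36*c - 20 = (c + 2)*(c^3 - 2*c^2 - 13*c - 10) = (c - 5)*(c + 2)*(c^2 + 3*c + 2) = (c - 5)*(c + 2)^2*(c + 1)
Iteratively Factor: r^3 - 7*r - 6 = (r - 3)*(r^2 + 3*r + 2) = (r - 3)*(r + 2)*(r + 1)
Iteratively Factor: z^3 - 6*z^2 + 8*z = (z - 2)*(z^2 - 4*z) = z*(z - 2)*(z - 4)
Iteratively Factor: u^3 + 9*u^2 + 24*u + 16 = (u + 4)*(u^2 + 5*u + 4) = (u + 4)^2*(u + 1)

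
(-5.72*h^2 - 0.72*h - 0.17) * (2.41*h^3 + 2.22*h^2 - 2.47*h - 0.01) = -13.7852*h^5 - 14.4336*h^4 + 12.1203*h^3 + 1.4582*h^2 + 0.4271*h + 0.0017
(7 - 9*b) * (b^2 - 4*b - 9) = -9*b^3 + 43*b^2 + 53*b - 63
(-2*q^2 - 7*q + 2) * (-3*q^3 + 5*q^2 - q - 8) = 6*q^5 + 11*q^4 - 39*q^3 + 33*q^2 + 54*q - 16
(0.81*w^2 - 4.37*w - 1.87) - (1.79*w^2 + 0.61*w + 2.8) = -0.98*w^2 - 4.98*w - 4.67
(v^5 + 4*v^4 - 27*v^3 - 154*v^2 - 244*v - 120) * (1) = v^5 + 4*v^4 - 27*v^3 - 154*v^2 - 244*v - 120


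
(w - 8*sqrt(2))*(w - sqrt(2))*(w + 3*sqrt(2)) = w^3 - 6*sqrt(2)*w^2 - 38*w + 48*sqrt(2)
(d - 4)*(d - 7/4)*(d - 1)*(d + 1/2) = d^4 - 25*d^3/4 + 75*d^2/8 - 5*d/8 - 7/2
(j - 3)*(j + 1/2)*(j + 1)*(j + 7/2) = j^4 + 2*j^3 - 37*j^2/4 - 31*j/2 - 21/4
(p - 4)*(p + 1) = p^2 - 3*p - 4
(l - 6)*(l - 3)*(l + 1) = l^3 - 8*l^2 + 9*l + 18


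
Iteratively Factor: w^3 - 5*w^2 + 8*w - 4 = (w - 2)*(w^2 - 3*w + 2) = (w - 2)*(w - 1)*(w - 2)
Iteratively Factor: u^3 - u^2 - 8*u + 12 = (u - 2)*(u^2 + u - 6) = (u - 2)*(u + 3)*(u - 2)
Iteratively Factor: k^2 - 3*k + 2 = (k - 2)*(k - 1)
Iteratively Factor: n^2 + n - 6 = (n - 2)*(n + 3)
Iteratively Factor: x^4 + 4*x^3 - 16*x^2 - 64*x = (x - 4)*(x^3 + 8*x^2 + 16*x) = x*(x - 4)*(x^2 + 8*x + 16) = x*(x - 4)*(x + 4)*(x + 4)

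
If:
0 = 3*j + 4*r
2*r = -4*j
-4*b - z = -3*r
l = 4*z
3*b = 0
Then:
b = 0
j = 0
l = 0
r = 0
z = 0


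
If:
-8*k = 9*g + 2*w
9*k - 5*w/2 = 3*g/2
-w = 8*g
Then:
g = 0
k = 0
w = 0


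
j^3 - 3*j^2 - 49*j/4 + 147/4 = (j - 7/2)*(j - 3)*(j + 7/2)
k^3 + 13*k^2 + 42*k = k*(k + 6)*(k + 7)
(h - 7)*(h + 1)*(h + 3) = h^3 - 3*h^2 - 25*h - 21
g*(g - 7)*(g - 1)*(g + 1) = g^4 - 7*g^3 - g^2 + 7*g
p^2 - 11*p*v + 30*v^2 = (p - 6*v)*(p - 5*v)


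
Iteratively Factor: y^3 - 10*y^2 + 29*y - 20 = (y - 5)*(y^2 - 5*y + 4) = (y - 5)*(y - 1)*(y - 4)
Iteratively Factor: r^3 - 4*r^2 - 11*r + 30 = (r - 2)*(r^2 - 2*r - 15) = (r - 2)*(r + 3)*(r - 5)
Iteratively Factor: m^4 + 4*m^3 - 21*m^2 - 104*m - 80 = (m - 5)*(m^3 + 9*m^2 + 24*m + 16) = (m - 5)*(m + 4)*(m^2 + 5*m + 4) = (m - 5)*(m + 1)*(m + 4)*(m + 4)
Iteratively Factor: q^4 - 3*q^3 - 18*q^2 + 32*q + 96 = (q + 3)*(q^3 - 6*q^2 + 32) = (q - 4)*(q + 3)*(q^2 - 2*q - 8) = (q - 4)^2*(q + 3)*(q + 2)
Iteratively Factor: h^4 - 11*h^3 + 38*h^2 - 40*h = (h - 2)*(h^3 - 9*h^2 + 20*h) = (h - 5)*(h - 2)*(h^2 - 4*h) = h*(h - 5)*(h - 2)*(h - 4)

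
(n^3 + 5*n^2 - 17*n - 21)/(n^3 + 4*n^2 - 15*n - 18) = (n + 7)/(n + 6)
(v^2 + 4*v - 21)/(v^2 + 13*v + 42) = (v - 3)/(v + 6)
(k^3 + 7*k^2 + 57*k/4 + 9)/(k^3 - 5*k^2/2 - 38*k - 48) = (k + 3/2)/(k - 8)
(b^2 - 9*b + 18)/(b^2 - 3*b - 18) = (b - 3)/(b + 3)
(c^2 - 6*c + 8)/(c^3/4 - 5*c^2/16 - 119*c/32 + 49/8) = 32*(c^2 - 6*c + 8)/(8*c^3 - 10*c^2 - 119*c + 196)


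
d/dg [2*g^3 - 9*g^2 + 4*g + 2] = 6*g^2 - 18*g + 4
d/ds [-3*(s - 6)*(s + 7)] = -6*s - 3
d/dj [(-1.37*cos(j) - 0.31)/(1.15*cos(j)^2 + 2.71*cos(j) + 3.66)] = (-1.5755*cos(j)^2 - 0.713*cos(j) + 4.1741)*sin(j)/(1.3225*cos(j)^4 + 6.233*cos(j)^3 + 15.7621*cos(j)^2 + 19.8372*cos(j) + 13.3956)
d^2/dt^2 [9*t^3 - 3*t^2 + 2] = 54*t - 6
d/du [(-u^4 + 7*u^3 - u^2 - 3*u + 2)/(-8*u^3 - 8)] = (u^6 - u^4 - 2*u^3 - 15*u^2 + 2*u + 3)/(8*(u^6 + 2*u^3 + 1))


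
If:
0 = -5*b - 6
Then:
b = -6/5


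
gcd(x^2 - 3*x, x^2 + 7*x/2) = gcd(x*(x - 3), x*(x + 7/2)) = x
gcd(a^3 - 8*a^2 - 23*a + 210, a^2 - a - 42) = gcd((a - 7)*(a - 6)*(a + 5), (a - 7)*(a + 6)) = a - 7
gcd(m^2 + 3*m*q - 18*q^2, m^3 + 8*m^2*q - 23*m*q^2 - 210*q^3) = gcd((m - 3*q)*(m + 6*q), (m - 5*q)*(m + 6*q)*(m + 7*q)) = m + 6*q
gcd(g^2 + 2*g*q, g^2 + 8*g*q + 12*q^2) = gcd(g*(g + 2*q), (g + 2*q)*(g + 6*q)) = g + 2*q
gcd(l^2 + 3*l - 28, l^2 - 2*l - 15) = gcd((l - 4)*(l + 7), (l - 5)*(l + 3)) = 1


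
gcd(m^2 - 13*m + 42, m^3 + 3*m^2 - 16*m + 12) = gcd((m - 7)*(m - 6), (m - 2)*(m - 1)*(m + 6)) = 1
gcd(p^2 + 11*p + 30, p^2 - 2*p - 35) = p + 5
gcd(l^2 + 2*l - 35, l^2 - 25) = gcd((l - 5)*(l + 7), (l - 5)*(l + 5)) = l - 5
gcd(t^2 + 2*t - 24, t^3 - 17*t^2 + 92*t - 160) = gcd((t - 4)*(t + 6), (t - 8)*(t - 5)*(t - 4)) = t - 4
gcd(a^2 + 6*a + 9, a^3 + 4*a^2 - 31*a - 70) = 1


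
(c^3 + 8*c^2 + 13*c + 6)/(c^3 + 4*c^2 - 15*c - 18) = (c + 1)/(c - 3)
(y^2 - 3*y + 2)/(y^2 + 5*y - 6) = (y - 2)/(y + 6)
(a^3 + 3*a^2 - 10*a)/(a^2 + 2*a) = (a^2 + 3*a - 10)/(a + 2)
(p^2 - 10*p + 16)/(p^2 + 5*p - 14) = (p - 8)/(p + 7)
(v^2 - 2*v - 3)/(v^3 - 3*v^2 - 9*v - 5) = (v - 3)/(v^2 - 4*v - 5)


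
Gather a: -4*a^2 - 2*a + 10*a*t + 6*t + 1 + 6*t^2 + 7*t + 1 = -4*a^2 + a*(10*t - 2) + 6*t^2 + 13*t + 2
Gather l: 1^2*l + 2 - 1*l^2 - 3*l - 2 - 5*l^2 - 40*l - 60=-6*l^2 - 42*l - 60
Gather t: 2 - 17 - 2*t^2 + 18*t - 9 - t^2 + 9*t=-3*t^2 + 27*t - 24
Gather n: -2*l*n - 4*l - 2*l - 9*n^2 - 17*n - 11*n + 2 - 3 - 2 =-6*l - 9*n^2 + n*(-2*l - 28) - 3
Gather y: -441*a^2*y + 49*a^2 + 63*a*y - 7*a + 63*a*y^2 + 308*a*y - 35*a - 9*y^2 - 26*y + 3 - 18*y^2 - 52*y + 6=49*a^2 - 42*a + y^2*(63*a - 27) + y*(-441*a^2 + 371*a - 78) + 9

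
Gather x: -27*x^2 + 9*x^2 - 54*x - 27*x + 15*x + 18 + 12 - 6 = -18*x^2 - 66*x + 24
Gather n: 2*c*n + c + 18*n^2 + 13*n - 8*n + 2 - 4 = c + 18*n^2 + n*(2*c + 5) - 2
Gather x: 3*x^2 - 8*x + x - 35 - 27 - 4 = 3*x^2 - 7*x - 66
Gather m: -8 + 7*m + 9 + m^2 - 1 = m^2 + 7*m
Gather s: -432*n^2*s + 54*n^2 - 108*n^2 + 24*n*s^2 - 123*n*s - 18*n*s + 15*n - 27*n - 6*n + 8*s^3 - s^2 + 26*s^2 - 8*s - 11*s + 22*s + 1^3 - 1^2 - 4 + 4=-54*n^2 - 18*n + 8*s^3 + s^2*(24*n + 25) + s*(-432*n^2 - 141*n + 3)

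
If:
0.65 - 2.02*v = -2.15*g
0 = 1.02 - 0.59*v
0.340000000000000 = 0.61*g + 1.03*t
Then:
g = 1.32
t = -0.45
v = 1.73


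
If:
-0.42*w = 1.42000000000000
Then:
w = -3.38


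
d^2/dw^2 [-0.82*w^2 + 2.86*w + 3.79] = -1.64000000000000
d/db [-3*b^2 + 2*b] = 2 - 6*b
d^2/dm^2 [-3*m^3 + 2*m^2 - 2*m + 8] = 4 - 18*m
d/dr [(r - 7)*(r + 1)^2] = (r + 1)*(3*r - 13)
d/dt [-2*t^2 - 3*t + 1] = -4*t - 3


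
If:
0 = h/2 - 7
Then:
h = 14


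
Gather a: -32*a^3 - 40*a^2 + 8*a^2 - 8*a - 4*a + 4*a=-32*a^3 - 32*a^2 - 8*a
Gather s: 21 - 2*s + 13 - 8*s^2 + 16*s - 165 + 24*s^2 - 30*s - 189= 16*s^2 - 16*s - 320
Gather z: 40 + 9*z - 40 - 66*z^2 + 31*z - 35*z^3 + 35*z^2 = -35*z^3 - 31*z^2 + 40*z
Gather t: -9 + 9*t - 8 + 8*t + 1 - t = 16*t - 16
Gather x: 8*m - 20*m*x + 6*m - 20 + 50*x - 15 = 14*m + x*(50 - 20*m) - 35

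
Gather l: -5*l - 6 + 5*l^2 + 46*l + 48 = 5*l^2 + 41*l + 42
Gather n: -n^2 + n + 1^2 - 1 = -n^2 + n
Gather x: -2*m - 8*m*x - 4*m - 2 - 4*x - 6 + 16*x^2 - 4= -6*m + 16*x^2 + x*(-8*m - 4) - 12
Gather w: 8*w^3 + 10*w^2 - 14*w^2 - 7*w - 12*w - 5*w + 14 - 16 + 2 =8*w^3 - 4*w^2 - 24*w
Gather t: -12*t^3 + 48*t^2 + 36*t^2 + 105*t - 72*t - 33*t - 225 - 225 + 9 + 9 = -12*t^3 + 84*t^2 - 432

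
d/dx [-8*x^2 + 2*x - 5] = 2 - 16*x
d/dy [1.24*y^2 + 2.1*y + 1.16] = 2.48*y + 2.1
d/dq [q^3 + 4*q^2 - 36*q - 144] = 3*q^2 + 8*q - 36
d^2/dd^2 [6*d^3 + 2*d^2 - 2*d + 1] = 36*d + 4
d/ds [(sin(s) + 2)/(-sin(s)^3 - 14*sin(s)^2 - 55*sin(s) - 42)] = 2*(sin(s)^3 + 10*sin(s)^2 + 28*sin(s) + 34)*cos(s)/(sin(s)^3 + 14*sin(s)^2 + 55*sin(s) + 42)^2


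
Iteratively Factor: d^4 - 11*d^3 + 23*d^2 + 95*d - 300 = (d + 3)*(d^3 - 14*d^2 + 65*d - 100) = (d - 5)*(d + 3)*(d^2 - 9*d + 20) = (d - 5)^2*(d + 3)*(d - 4)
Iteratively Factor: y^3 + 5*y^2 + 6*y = (y)*(y^2 + 5*y + 6) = y*(y + 3)*(y + 2)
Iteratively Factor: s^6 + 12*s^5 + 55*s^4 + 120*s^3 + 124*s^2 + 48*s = (s + 1)*(s^5 + 11*s^4 + 44*s^3 + 76*s^2 + 48*s) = (s + 1)*(s + 2)*(s^4 + 9*s^3 + 26*s^2 + 24*s) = (s + 1)*(s + 2)*(s + 4)*(s^3 + 5*s^2 + 6*s) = (s + 1)*(s + 2)^2*(s + 4)*(s^2 + 3*s) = s*(s + 1)*(s + 2)^2*(s + 4)*(s + 3)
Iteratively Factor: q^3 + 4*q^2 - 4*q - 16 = (q - 2)*(q^2 + 6*q + 8) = (q - 2)*(q + 2)*(q + 4)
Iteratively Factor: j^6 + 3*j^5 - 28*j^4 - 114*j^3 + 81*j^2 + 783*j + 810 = (j + 3)*(j^5 - 28*j^3 - 30*j^2 + 171*j + 270) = (j + 3)^2*(j^4 - 3*j^3 - 19*j^2 + 27*j + 90) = (j + 2)*(j + 3)^2*(j^3 - 5*j^2 - 9*j + 45) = (j + 2)*(j + 3)^3*(j^2 - 8*j + 15) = (j - 5)*(j + 2)*(j + 3)^3*(j - 3)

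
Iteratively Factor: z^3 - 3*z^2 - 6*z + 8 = (z + 2)*(z^2 - 5*z + 4) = (z - 4)*(z + 2)*(z - 1)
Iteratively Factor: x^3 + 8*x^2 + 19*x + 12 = (x + 1)*(x^2 + 7*x + 12) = (x + 1)*(x + 3)*(x + 4)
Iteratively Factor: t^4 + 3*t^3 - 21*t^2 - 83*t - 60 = (t + 1)*(t^3 + 2*t^2 - 23*t - 60) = (t + 1)*(t + 4)*(t^2 - 2*t - 15) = (t + 1)*(t + 3)*(t + 4)*(t - 5)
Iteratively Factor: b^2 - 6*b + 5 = (b - 5)*(b - 1)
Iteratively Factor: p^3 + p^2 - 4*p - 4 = (p + 1)*(p^2 - 4) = (p - 2)*(p + 1)*(p + 2)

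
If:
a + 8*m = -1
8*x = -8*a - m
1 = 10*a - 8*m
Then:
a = 0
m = -1/8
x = 1/64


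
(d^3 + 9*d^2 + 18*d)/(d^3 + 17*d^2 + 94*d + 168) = d*(d + 3)/(d^2 + 11*d + 28)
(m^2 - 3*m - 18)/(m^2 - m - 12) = (m - 6)/(m - 4)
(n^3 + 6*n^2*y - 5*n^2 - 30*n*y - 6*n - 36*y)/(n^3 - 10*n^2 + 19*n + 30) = (n + 6*y)/(n - 5)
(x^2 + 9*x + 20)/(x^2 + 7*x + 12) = (x + 5)/(x + 3)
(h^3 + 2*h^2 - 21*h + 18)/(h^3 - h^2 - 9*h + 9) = (h + 6)/(h + 3)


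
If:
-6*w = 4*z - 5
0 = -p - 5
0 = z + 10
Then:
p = -5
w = 15/2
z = -10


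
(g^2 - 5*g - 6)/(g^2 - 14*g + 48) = (g + 1)/(g - 8)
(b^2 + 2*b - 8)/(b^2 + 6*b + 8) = (b - 2)/(b + 2)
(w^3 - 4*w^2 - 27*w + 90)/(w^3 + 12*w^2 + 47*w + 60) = (w^2 - 9*w + 18)/(w^2 + 7*w + 12)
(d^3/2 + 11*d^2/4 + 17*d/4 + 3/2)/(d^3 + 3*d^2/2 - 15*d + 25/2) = (2*d^3 + 11*d^2 + 17*d + 6)/(2*(2*d^3 + 3*d^2 - 30*d + 25))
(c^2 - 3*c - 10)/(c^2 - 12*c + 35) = (c + 2)/(c - 7)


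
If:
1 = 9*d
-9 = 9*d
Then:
No Solution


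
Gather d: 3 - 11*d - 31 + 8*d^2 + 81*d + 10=8*d^2 + 70*d - 18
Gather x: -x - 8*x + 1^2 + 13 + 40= 54 - 9*x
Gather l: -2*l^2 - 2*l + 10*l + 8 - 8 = -2*l^2 + 8*l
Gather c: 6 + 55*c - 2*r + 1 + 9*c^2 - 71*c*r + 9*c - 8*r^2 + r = 9*c^2 + c*(64 - 71*r) - 8*r^2 - r + 7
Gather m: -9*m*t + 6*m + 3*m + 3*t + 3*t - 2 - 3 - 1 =m*(9 - 9*t) + 6*t - 6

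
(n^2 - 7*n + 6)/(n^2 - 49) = (n^2 - 7*n + 6)/(n^2 - 49)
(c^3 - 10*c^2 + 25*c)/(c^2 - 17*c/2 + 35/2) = 2*c*(c - 5)/(2*c - 7)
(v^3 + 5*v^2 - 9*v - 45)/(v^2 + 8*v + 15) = v - 3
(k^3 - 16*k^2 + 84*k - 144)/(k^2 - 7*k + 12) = (k^2 - 12*k + 36)/(k - 3)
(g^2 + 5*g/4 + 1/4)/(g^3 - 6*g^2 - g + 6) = (g + 1/4)/(g^2 - 7*g + 6)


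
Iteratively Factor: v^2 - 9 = (v - 3)*(v + 3)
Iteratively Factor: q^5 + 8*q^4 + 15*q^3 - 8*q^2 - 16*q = (q)*(q^4 + 8*q^3 + 15*q^2 - 8*q - 16) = q*(q - 1)*(q^3 + 9*q^2 + 24*q + 16) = q*(q - 1)*(q + 4)*(q^2 + 5*q + 4) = q*(q - 1)*(q + 4)^2*(q + 1)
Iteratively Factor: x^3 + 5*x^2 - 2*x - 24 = (x + 4)*(x^2 + x - 6) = (x + 3)*(x + 4)*(x - 2)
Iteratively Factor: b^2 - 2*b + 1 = (b - 1)*(b - 1)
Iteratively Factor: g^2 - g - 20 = (g - 5)*(g + 4)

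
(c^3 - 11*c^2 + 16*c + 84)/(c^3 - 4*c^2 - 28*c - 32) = (c^2 - 13*c + 42)/(c^2 - 6*c - 16)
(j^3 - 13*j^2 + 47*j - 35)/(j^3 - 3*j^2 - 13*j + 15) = (j - 7)/(j + 3)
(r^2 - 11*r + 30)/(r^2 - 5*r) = (r - 6)/r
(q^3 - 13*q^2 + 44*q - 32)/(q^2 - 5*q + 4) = q - 8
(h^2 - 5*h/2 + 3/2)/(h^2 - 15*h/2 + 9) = (h - 1)/(h - 6)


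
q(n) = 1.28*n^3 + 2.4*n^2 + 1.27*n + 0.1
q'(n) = 3.84*n^2 + 4.8*n + 1.27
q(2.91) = 55.66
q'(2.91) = 47.76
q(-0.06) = 0.03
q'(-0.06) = 1.00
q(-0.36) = -0.11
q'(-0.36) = 0.04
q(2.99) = 59.57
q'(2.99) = 49.95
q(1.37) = 9.64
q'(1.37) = 15.05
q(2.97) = 58.58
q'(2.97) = 49.40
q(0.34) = 0.86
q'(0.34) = 3.35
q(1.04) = 5.46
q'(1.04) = 10.42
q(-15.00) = -3798.95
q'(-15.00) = 793.27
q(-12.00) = -1881.38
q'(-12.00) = 496.63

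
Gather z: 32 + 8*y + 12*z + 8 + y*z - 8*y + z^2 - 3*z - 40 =z^2 + z*(y + 9)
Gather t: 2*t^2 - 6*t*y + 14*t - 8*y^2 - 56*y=2*t^2 + t*(14 - 6*y) - 8*y^2 - 56*y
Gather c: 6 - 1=5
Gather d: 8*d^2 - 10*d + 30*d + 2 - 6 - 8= 8*d^2 + 20*d - 12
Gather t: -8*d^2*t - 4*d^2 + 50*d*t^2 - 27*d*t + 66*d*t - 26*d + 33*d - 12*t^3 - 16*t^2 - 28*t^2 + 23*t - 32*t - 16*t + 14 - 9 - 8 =-4*d^2 + 7*d - 12*t^3 + t^2*(50*d - 44) + t*(-8*d^2 + 39*d - 25) - 3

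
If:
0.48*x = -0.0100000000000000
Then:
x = -0.02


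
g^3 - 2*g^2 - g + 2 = (g - 2)*(g - 1)*(g + 1)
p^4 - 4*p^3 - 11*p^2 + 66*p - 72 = (p - 3)^2*(p - 2)*(p + 4)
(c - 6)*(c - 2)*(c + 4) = c^3 - 4*c^2 - 20*c + 48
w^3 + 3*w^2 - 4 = (w - 1)*(w + 2)^2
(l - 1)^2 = l^2 - 2*l + 1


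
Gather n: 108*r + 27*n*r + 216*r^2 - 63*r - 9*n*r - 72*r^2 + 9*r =18*n*r + 144*r^2 + 54*r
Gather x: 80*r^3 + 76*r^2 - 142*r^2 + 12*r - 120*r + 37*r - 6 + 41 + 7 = 80*r^3 - 66*r^2 - 71*r + 42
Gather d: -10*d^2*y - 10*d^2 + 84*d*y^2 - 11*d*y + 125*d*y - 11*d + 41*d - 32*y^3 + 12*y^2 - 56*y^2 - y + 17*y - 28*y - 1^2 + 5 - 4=d^2*(-10*y - 10) + d*(84*y^2 + 114*y + 30) - 32*y^3 - 44*y^2 - 12*y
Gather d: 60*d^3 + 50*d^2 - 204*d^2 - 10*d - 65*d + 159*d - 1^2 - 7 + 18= 60*d^3 - 154*d^2 + 84*d + 10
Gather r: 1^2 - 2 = -1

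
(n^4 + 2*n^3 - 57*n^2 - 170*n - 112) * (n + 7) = n^5 + 9*n^4 - 43*n^3 - 569*n^2 - 1302*n - 784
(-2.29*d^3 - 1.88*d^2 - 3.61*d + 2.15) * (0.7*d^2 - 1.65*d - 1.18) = -1.603*d^5 + 2.4625*d^4 + 3.2772*d^3 + 9.6799*d^2 + 0.712299999999999*d - 2.537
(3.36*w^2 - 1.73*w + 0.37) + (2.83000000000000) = 3.36*w^2 - 1.73*w + 3.2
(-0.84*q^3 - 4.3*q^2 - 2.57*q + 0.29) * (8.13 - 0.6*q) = 0.504*q^4 - 4.2492*q^3 - 33.417*q^2 - 21.0681*q + 2.3577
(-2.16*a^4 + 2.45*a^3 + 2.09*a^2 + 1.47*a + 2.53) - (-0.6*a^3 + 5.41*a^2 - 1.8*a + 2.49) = -2.16*a^4 + 3.05*a^3 - 3.32*a^2 + 3.27*a + 0.0399999999999996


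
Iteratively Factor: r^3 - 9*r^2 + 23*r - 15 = (r - 5)*(r^2 - 4*r + 3) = (r - 5)*(r - 1)*(r - 3)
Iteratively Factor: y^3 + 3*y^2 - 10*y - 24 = (y - 3)*(y^2 + 6*y + 8) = (y - 3)*(y + 4)*(y + 2)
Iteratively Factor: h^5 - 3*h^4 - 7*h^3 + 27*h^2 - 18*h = (h - 3)*(h^4 - 7*h^2 + 6*h) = (h - 3)*(h - 2)*(h^3 + 2*h^2 - 3*h) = (h - 3)*(h - 2)*(h + 3)*(h^2 - h) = h*(h - 3)*(h - 2)*(h + 3)*(h - 1)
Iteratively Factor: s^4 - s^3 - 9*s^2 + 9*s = (s - 1)*(s^3 - 9*s) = (s - 1)*(s + 3)*(s^2 - 3*s) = (s - 3)*(s - 1)*(s + 3)*(s)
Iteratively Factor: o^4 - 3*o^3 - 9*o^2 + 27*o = (o - 3)*(o^3 - 9*o) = o*(o - 3)*(o^2 - 9) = o*(o - 3)^2*(o + 3)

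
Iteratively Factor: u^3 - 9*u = (u)*(u^2 - 9) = u*(u + 3)*(u - 3)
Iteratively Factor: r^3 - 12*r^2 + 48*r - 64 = (r - 4)*(r^2 - 8*r + 16) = (r - 4)^2*(r - 4)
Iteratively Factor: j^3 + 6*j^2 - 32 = (j + 4)*(j^2 + 2*j - 8) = (j + 4)^2*(j - 2)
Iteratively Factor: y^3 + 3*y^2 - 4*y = (y - 1)*(y^2 + 4*y) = y*(y - 1)*(y + 4)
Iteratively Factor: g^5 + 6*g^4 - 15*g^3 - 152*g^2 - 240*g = (g)*(g^4 + 6*g^3 - 15*g^2 - 152*g - 240) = g*(g + 3)*(g^3 + 3*g^2 - 24*g - 80) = g*(g + 3)*(g + 4)*(g^2 - g - 20) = g*(g - 5)*(g + 3)*(g + 4)*(g + 4)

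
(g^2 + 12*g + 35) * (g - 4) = g^3 + 8*g^2 - 13*g - 140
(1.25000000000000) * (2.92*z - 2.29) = 3.65*z - 2.8625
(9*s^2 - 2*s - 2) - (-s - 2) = 9*s^2 - s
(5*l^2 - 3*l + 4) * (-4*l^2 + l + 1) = -20*l^4 + 17*l^3 - 14*l^2 + l + 4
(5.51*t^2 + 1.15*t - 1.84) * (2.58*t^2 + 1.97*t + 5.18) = 14.2158*t^4 + 13.8217*t^3 + 26.0601*t^2 + 2.3322*t - 9.5312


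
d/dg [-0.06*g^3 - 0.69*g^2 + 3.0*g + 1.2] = -0.18*g^2 - 1.38*g + 3.0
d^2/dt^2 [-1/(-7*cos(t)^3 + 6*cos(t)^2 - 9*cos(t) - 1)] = 3*((19*cos(t) - 16*cos(2*t) + 21*cos(3*t))*(7*cos(t)^3 - 6*cos(t)^2 + 9*cos(t) + 1)/4 + 6*(7*cos(t)^2 - 4*cos(t) + 3)^2*sin(t)^2)/(7*cos(t)^3 - 6*cos(t)^2 + 9*cos(t) + 1)^3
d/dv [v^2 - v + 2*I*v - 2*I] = 2*v - 1 + 2*I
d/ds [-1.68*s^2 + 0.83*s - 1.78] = 0.83 - 3.36*s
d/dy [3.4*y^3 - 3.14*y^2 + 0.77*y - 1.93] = 10.2*y^2 - 6.28*y + 0.77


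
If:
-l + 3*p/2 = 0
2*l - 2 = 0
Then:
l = 1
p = 2/3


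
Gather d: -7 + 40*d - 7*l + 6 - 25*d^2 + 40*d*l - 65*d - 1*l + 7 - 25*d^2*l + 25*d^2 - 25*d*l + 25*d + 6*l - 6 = -25*d^2*l + 15*d*l - 2*l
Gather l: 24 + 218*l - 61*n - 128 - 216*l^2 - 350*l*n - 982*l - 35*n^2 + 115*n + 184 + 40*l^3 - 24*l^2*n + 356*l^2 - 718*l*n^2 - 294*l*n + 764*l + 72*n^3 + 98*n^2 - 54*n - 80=40*l^3 + l^2*(140 - 24*n) + l*(-718*n^2 - 644*n) + 72*n^3 + 63*n^2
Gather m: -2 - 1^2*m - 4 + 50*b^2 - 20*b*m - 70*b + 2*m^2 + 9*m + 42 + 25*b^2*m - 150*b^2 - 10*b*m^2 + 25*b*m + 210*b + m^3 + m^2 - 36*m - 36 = -100*b^2 + 140*b + m^3 + m^2*(3 - 10*b) + m*(25*b^2 + 5*b - 28)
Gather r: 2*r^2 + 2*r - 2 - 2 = 2*r^2 + 2*r - 4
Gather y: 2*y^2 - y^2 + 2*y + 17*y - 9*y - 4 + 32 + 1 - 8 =y^2 + 10*y + 21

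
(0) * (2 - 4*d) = 0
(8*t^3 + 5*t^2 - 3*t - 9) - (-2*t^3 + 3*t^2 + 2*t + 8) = 10*t^3 + 2*t^2 - 5*t - 17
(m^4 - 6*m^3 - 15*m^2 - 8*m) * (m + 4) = m^5 - 2*m^4 - 39*m^3 - 68*m^2 - 32*m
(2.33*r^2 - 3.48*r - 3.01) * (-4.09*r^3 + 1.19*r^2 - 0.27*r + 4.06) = -9.5297*r^5 + 17.0059*r^4 + 7.5406*r^3 + 6.8175*r^2 - 13.3161*r - 12.2206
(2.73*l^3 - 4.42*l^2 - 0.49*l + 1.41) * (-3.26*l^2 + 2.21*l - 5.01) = -8.8998*l^5 + 20.4425*l^4 - 21.8481*l^3 + 16.4647*l^2 + 5.571*l - 7.0641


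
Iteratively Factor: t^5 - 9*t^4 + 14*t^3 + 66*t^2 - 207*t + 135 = (t - 3)*(t^4 - 6*t^3 - 4*t^2 + 54*t - 45) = (t - 3)*(t - 1)*(t^3 - 5*t^2 - 9*t + 45) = (t - 3)*(t - 1)*(t + 3)*(t^2 - 8*t + 15) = (t - 5)*(t - 3)*(t - 1)*(t + 3)*(t - 3)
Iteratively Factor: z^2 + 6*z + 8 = (z + 4)*(z + 2)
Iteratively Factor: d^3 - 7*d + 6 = (d - 2)*(d^2 + 2*d - 3) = (d - 2)*(d - 1)*(d + 3)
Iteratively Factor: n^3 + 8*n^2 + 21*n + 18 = (n + 3)*(n^2 + 5*n + 6) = (n + 2)*(n + 3)*(n + 3)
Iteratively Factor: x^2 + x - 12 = (x - 3)*(x + 4)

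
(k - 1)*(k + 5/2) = k^2 + 3*k/2 - 5/2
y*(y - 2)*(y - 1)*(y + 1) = y^4 - 2*y^3 - y^2 + 2*y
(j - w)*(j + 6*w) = j^2 + 5*j*w - 6*w^2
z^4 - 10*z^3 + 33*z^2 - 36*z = z*(z - 4)*(z - 3)^2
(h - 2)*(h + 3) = h^2 + h - 6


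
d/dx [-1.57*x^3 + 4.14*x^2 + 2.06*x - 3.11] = -4.71*x^2 + 8.28*x + 2.06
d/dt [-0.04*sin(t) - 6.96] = -0.04*cos(t)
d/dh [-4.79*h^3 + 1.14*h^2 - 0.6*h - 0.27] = -14.37*h^2 + 2.28*h - 0.6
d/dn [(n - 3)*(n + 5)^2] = (n + 5)*(3*n - 1)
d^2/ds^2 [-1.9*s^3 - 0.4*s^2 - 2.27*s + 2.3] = -11.4*s - 0.8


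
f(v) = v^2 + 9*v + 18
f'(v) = 2*v + 9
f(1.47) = 33.39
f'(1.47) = 11.94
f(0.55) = 23.25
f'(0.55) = 10.10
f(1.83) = 37.82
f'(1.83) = 12.66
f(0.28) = 20.60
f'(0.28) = 9.56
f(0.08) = 18.73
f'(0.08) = 9.16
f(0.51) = 22.85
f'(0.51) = 10.02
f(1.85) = 38.07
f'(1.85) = 12.70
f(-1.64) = 5.93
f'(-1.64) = 5.72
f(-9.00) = 18.00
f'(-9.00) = -9.00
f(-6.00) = 0.00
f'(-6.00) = -3.00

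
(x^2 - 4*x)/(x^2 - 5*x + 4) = x/(x - 1)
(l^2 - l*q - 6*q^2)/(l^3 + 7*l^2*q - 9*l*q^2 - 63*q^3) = (l + 2*q)/(l^2 + 10*l*q + 21*q^2)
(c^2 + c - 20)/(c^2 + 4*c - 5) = (c - 4)/(c - 1)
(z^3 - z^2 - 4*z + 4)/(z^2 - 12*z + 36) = (z^3 - z^2 - 4*z + 4)/(z^2 - 12*z + 36)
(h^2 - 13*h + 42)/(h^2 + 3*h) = (h^2 - 13*h + 42)/(h*(h + 3))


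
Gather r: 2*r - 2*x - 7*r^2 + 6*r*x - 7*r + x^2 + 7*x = -7*r^2 + r*(6*x - 5) + x^2 + 5*x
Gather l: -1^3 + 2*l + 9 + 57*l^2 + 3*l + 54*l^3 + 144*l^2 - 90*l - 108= 54*l^3 + 201*l^2 - 85*l - 100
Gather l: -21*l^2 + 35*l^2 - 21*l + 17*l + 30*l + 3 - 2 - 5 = 14*l^2 + 26*l - 4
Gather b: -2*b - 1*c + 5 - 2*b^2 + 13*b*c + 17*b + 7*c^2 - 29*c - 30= -2*b^2 + b*(13*c + 15) + 7*c^2 - 30*c - 25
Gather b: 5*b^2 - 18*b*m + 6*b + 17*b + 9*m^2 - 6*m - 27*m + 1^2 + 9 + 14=5*b^2 + b*(23 - 18*m) + 9*m^2 - 33*m + 24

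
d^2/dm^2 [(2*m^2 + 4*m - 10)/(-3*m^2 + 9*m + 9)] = 4*(-5*m^3 + 6*m^2 - 63*m + 69)/(3*(m^6 - 9*m^5 + 18*m^4 + 27*m^3 - 54*m^2 - 81*m - 27))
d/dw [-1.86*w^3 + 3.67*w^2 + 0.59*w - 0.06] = -5.58*w^2 + 7.34*w + 0.59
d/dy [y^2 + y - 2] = 2*y + 1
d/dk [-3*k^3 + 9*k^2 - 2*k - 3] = -9*k^2 + 18*k - 2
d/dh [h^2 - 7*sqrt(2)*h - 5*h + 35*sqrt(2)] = 2*h - 7*sqrt(2) - 5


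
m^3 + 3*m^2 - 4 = (m - 1)*(m + 2)^2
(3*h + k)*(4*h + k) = 12*h^2 + 7*h*k + k^2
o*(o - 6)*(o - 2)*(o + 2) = o^4 - 6*o^3 - 4*o^2 + 24*o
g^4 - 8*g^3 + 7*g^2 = g^2*(g - 7)*(g - 1)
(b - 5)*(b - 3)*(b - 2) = b^3 - 10*b^2 + 31*b - 30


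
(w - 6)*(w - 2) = w^2 - 8*w + 12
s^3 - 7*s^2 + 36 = (s - 6)*(s - 3)*(s + 2)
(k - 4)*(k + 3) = k^2 - k - 12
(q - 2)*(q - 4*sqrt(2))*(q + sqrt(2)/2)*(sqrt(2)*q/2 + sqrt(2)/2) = sqrt(2)*q^4/2 - 7*q^3/2 - sqrt(2)*q^3/2 - 3*sqrt(2)*q^2 + 7*q^2/2 + 2*sqrt(2)*q + 7*q + 4*sqrt(2)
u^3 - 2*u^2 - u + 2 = (u - 2)*(u - 1)*(u + 1)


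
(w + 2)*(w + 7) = w^2 + 9*w + 14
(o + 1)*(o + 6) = o^2 + 7*o + 6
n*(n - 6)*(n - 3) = n^3 - 9*n^2 + 18*n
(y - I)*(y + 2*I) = y^2 + I*y + 2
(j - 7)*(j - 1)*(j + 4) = j^3 - 4*j^2 - 25*j + 28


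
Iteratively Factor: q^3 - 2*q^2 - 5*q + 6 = (q + 2)*(q^2 - 4*q + 3) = (q - 3)*(q + 2)*(q - 1)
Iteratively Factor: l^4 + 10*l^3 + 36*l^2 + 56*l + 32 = (l + 2)*(l^3 + 8*l^2 + 20*l + 16) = (l + 2)*(l + 4)*(l^2 + 4*l + 4) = (l + 2)^2*(l + 4)*(l + 2)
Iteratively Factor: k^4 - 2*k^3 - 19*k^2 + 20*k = (k - 5)*(k^3 + 3*k^2 - 4*k) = k*(k - 5)*(k^2 + 3*k - 4) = k*(k - 5)*(k + 4)*(k - 1)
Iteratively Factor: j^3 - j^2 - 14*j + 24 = (j - 3)*(j^2 + 2*j - 8) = (j - 3)*(j - 2)*(j + 4)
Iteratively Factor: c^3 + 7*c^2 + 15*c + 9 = (c + 1)*(c^2 + 6*c + 9) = (c + 1)*(c + 3)*(c + 3)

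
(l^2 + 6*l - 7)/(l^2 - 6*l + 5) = (l + 7)/(l - 5)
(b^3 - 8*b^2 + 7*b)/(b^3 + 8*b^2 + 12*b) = (b^2 - 8*b + 7)/(b^2 + 8*b + 12)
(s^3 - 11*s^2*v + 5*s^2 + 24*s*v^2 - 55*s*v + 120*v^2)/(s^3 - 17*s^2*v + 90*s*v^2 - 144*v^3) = (s + 5)/(s - 6*v)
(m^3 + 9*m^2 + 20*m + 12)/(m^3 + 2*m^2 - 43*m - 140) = (m^3 + 9*m^2 + 20*m + 12)/(m^3 + 2*m^2 - 43*m - 140)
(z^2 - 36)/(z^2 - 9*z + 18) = (z + 6)/(z - 3)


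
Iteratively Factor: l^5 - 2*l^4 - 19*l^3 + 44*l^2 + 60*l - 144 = (l + 4)*(l^4 - 6*l^3 + 5*l^2 + 24*l - 36) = (l - 2)*(l + 4)*(l^3 - 4*l^2 - 3*l + 18) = (l - 2)*(l + 2)*(l + 4)*(l^2 - 6*l + 9) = (l - 3)*(l - 2)*(l + 2)*(l + 4)*(l - 3)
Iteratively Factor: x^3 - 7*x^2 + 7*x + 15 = (x + 1)*(x^2 - 8*x + 15) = (x - 5)*(x + 1)*(x - 3)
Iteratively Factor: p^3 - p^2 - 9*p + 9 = (p + 3)*(p^2 - 4*p + 3) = (p - 3)*(p + 3)*(p - 1)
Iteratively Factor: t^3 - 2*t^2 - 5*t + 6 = (t - 1)*(t^2 - t - 6) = (t - 1)*(t + 2)*(t - 3)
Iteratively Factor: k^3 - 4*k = (k)*(k^2 - 4) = k*(k + 2)*(k - 2)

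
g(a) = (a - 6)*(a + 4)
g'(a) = 2*a - 2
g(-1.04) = -20.84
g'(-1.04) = -4.08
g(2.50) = -22.75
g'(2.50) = 3.00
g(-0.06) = -23.88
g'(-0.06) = -2.12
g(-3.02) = -8.84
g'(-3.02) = -8.04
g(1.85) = -24.28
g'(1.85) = 1.70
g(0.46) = -24.71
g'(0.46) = -1.08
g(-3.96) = -0.40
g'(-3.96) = -9.92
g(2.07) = -23.86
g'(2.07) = 2.14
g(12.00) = 96.00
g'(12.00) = 22.00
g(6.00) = 0.00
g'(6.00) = 10.00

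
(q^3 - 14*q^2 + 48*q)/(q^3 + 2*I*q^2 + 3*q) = (q^2 - 14*q + 48)/(q^2 + 2*I*q + 3)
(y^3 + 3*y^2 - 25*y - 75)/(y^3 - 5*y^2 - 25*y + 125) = (y + 3)/(y - 5)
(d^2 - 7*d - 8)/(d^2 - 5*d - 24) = (d + 1)/(d + 3)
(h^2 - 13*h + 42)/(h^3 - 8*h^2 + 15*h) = (h^2 - 13*h + 42)/(h*(h^2 - 8*h + 15))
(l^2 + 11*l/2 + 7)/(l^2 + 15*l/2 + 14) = (l + 2)/(l + 4)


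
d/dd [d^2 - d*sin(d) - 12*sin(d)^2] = -d*cos(d) + 2*d - sin(d) - 12*sin(2*d)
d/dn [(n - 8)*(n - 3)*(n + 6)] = 3*n^2 - 10*n - 42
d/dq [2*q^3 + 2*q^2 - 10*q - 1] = 6*q^2 + 4*q - 10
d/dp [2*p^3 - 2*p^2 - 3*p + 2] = 6*p^2 - 4*p - 3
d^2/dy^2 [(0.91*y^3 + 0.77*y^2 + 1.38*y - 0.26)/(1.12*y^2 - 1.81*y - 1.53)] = (4.44089209850063e-15*y^4 + 15.665286*y^3 + 21.080346*y^2 + 30.132354*y - 6.632926)/(1.404928*y^6 - 6.811392*y^5 + 5.25*y^4 + 12.679955*y^3 - 7.171875*y^2 - 12.711087*y - 3.581577)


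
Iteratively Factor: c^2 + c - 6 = (c + 3)*(c - 2)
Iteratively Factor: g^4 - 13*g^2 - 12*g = (g - 4)*(g^3 + 4*g^2 + 3*g) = g*(g - 4)*(g^2 + 4*g + 3) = g*(g - 4)*(g + 1)*(g + 3)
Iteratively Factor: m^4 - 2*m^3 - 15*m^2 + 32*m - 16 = (m + 4)*(m^3 - 6*m^2 + 9*m - 4) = (m - 4)*(m + 4)*(m^2 - 2*m + 1) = (m - 4)*(m - 1)*(m + 4)*(m - 1)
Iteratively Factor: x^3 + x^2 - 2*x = (x + 2)*(x^2 - x) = x*(x + 2)*(x - 1)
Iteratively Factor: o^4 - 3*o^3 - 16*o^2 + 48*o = (o - 4)*(o^3 + o^2 - 12*o) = (o - 4)*(o + 4)*(o^2 - 3*o) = (o - 4)*(o - 3)*(o + 4)*(o)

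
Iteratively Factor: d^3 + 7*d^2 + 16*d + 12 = (d + 2)*(d^2 + 5*d + 6) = (d + 2)^2*(d + 3)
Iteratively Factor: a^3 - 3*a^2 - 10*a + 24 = (a - 2)*(a^2 - a - 12) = (a - 4)*(a - 2)*(a + 3)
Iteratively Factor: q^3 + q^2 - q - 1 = (q - 1)*(q^2 + 2*q + 1) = (q - 1)*(q + 1)*(q + 1)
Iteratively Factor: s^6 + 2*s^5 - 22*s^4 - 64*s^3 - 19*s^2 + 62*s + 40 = (s - 5)*(s^5 + 7*s^4 + 13*s^3 + s^2 - 14*s - 8) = (s - 5)*(s + 4)*(s^4 + 3*s^3 + s^2 - 3*s - 2) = (s - 5)*(s + 1)*(s + 4)*(s^3 + 2*s^2 - s - 2) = (s - 5)*(s + 1)*(s + 2)*(s + 4)*(s^2 - 1) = (s - 5)*(s + 1)^2*(s + 2)*(s + 4)*(s - 1)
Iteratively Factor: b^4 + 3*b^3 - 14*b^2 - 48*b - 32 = (b - 4)*(b^3 + 7*b^2 + 14*b + 8) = (b - 4)*(b + 4)*(b^2 + 3*b + 2) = (b - 4)*(b + 1)*(b + 4)*(b + 2)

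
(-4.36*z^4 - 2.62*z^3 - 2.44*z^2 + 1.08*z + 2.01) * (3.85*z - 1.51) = -16.786*z^5 - 3.5034*z^4 - 5.4378*z^3 + 7.8424*z^2 + 6.1077*z - 3.0351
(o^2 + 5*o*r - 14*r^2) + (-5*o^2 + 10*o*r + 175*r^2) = -4*o^2 + 15*o*r + 161*r^2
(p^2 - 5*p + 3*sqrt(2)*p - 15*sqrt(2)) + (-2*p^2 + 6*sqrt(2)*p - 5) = -p^2 - 5*p + 9*sqrt(2)*p - 15*sqrt(2) - 5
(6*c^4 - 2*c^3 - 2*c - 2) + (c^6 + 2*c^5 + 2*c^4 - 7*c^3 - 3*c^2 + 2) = c^6 + 2*c^5 + 8*c^4 - 9*c^3 - 3*c^2 - 2*c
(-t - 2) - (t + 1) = -2*t - 3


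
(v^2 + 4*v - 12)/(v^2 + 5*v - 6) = (v - 2)/(v - 1)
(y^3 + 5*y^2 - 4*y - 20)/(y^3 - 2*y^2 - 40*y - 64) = (y^2 + 3*y - 10)/(y^2 - 4*y - 32)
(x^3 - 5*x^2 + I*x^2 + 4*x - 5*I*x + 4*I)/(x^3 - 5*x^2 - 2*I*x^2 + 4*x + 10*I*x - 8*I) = (x + I)/(x - 2*I)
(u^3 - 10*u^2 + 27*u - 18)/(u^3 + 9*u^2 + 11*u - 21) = (u^2 - 9*u + 18)/(u^2 + 10*u + 21)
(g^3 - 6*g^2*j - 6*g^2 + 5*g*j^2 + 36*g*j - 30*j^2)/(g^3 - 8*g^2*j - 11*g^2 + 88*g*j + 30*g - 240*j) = (g^2 - 6*g*j + 5*j^2)/(g^2 - 8*g*j - 5*g + 40*j)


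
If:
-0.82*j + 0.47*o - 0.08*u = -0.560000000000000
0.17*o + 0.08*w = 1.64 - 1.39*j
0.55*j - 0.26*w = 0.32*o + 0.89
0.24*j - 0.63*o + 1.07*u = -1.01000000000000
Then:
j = 1.19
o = 0.76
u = -0.76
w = -1.83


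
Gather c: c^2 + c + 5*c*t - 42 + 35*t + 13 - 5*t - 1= c^2 + c*(5*t + 1) + 30*t - 30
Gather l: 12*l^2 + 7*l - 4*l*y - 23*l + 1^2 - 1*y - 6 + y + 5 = 12*l^2 + l*(-4*y - 16)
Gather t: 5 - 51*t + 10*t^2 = 10*t^2 - 51*t + 5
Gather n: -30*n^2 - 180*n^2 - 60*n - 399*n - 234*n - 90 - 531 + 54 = -210*n^2 - 693*n - 567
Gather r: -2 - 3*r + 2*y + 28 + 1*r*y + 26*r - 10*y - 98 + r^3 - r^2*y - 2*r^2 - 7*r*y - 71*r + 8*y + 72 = r^3 + r^2*(-y - 2) + r*(-6*y - 48)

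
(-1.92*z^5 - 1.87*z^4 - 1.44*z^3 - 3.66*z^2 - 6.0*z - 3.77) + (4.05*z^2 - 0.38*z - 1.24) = -1.92*z^5 - 1.87*z^4 - 1.44*z^3 + 0.39*z^2 - 6.38*z - 5.01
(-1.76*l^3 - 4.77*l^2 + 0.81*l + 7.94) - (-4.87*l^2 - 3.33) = -1.76*l^3 + 0.100000000000001*l^2 + 0.81*l + 11.27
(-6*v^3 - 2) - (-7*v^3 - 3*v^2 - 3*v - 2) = v^3 + 3*v^2 + 3*v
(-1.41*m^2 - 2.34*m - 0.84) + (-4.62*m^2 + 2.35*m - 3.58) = -6.03*m^2 + 0.0100000000000002*m - 4.42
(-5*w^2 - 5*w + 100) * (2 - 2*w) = 10*w^3 - 210*w + 200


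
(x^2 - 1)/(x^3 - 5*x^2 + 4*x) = (x + 1)/(x*(x - 4))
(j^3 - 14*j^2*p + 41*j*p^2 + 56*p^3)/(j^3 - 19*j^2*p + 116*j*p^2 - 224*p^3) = (-j - p)/(-j + 4*p)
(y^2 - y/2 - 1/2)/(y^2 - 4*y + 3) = (y + 1/2)/(y - 3)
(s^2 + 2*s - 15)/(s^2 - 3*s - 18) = (-s^2 - 2*s + 15)/(-s^2 + 3*s + 18)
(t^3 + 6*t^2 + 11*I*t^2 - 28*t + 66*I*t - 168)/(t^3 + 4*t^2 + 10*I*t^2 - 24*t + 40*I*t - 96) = (t^2 + t*(6 + 7*I) + 42*I)/(t^2 + t*(4 + 6*I) + 24*I)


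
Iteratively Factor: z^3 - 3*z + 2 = (z - 1)*(z^2 + z - 2) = (z - 1)^2*(z + 2)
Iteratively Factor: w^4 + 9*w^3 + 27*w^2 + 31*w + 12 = (w + 4)*(w^3 + 5*w^2 + 7*w + 3) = (w + 1)*(w + 4)*(w^2 + 4*w + 3) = (w + 1)*(w + 3)*(w + 4)*(w + 1)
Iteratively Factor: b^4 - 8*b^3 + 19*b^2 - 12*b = (b)*(b^3 - 8*b^2 + 19*b - 12) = b*(b - 1)*(b^2 - 7*b + 12) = b*(b - 3)*(b - 1)*(b - 4)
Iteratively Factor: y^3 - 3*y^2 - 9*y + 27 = (y - 3)*(y^2 - 9) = (y - 3)*(y + 3)*(y - 3)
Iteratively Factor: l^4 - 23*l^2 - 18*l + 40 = (l + 4)*(l^3 - 4*l^2 - 7*l + 10) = (l + 2)*(l + 4)*(l^2 - 6*l + 5) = (l - 5)*(l + 2)*(l + 4)*(l - 1)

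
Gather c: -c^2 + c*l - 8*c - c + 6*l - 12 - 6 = -c^2 + c*(l - 9) + 6*l - 18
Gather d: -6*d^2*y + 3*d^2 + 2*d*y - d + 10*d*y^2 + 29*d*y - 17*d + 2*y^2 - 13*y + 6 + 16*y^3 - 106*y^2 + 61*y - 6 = d^2*(3 - 6*y) + d*(10*y^2 + 31*y - 18) + 16*y^3 - 104*y^2 + 48*y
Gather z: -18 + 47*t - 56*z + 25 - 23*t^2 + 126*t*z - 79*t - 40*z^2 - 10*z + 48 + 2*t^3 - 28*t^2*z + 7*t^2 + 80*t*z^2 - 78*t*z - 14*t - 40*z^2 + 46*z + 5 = 2*t^3 - 16*t^2 - 46*t + z^2*(80*t - 80) + z*(-28*t^2 + 48*t - 20) + 60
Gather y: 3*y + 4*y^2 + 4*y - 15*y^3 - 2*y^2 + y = -15*y^3 + 2*y^2 + 8*y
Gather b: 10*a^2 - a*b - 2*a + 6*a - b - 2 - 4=10*a^2 + 4*a + b*(-a - 1) - 6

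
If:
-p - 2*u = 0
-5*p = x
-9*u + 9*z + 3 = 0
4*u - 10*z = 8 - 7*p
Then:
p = 7/15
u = -7/30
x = -7/3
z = -17/30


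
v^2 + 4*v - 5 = (v - 1)*(v + 5)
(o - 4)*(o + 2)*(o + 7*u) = o^3 + 7*o^2*u - 2*o^2 - 14*o*u - 8*o - 56*u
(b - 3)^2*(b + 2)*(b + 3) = b^4 - b^3 - 15*b^2 + 9*b + 54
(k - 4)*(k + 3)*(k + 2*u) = k^3 + 2*k^2*u - k^2 - 2*k*u - 12*k - 24*u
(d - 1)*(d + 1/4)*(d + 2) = d^3 + 5*d^2/4 - 7*d/4 - 1/2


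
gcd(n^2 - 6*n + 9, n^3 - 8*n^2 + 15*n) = n - 3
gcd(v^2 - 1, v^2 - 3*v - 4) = v + 1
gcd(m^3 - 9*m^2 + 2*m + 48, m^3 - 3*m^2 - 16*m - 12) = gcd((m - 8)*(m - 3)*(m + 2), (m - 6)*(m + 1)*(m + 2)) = m + 2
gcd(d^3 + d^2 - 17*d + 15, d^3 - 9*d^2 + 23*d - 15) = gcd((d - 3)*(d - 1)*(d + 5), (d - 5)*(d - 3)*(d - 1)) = d^2 - 4*d + 3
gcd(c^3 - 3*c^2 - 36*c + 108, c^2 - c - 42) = c + 6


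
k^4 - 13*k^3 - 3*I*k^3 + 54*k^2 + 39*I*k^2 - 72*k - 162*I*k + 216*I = (k - 6)*(k - 4)*(k - 3)*(k - 3*I)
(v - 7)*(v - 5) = v^2 - 12*v + 35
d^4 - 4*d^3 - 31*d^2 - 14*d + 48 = (d - 8)*(d - 1)*(d + 2)*(d + 3)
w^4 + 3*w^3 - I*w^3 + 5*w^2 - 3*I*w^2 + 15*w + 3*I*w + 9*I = (w + 3)*(w - 3*I)*(w + I)^2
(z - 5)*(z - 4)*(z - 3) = z^3 - 12*z^2 + 47*z - 60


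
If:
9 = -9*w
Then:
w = -1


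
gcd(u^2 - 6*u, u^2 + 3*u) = u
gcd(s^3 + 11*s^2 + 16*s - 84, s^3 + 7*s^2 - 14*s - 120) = s + 6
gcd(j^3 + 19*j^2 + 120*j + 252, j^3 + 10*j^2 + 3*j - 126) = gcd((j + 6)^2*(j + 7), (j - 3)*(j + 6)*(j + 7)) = j^2 + 13*j + 42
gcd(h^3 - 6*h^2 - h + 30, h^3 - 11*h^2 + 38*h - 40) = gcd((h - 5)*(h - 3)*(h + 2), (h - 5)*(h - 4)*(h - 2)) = h - 5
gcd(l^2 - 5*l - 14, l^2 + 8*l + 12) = l + 2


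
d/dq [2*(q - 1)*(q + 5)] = 4*q + 8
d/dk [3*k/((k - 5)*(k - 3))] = 3*(15 - k^2)/(k^4 - 16*k^3 + 94*k^2 - 240*k + 225)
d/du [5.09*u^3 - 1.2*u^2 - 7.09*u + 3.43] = 15.27*u^2 - 2.4*u - 7.09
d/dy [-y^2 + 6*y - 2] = 6 - 2*y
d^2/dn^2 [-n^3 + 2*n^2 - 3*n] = 4 - 6*n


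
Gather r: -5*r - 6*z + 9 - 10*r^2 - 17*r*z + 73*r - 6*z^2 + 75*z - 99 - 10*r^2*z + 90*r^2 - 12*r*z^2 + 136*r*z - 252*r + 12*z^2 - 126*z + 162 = r^2*(80 - 10*z) + r*(-12*z^2 + 119*z - 184) + 6*z^2 - 57*z + 72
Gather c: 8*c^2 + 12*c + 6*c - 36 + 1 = 8*c^2 + 18*c - 35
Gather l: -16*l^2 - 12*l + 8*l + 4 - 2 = -16*l^2 - 4*l + 2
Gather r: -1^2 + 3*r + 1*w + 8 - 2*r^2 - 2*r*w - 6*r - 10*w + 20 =-2*r^2 + r*(-2*w - 3) - 9*w + 27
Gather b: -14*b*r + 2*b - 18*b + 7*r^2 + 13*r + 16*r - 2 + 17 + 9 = b*(-14*r - 16) + 7*r^2 + 29*r + 24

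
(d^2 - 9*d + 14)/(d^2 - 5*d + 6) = (d - 7)/(d - 3)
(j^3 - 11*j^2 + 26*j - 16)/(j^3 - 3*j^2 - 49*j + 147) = (j^3 - 11*j^2 + 26*j - 16)/(j^3 - 3*j^2 - 49*j + 147)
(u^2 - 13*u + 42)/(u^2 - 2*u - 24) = (u - 7)/(u + 4)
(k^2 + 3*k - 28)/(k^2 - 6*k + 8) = (k + 7)/(k - 2)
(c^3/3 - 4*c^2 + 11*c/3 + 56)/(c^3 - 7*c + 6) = (c^2 - 15*c + 56)/(3*(c^2 - 3*c + 2))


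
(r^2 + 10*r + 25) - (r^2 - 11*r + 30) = 21*r - 5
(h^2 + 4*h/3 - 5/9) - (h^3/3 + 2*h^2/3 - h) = -h^3/3 + h^2/3 + 7*h/3 - 5/9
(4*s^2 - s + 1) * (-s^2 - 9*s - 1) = -4*s^4 - 35*s^3 + 4*s^2 - 8*s - 1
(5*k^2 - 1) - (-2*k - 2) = 5*k^2 + 2*k + 1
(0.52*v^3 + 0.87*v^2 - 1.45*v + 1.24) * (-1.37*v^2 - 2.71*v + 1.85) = -0.7124*v^5 - 2.6011*v^4 + 0.5908*v^3 + 3.8402*v^2 - 6.0429*v + 2.294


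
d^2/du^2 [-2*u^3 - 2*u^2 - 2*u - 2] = -12*u - 4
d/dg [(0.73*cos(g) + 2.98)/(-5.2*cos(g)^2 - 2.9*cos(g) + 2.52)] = (3.796*sin(g)^2 - 30.992*cos(g) - 14.2776)*sin(g)/(5.2*cos(g)^2 + 2.9*cos(g) - 2.52)^2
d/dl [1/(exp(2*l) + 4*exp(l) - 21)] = 2*(-exp(l) - 2)*exp(l)/(exp(2*l) + 4*exp(l) - 21)^2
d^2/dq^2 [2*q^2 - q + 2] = 4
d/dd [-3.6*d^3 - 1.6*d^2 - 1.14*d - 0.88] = -10.8*d^2 - 3.2*d - 1.14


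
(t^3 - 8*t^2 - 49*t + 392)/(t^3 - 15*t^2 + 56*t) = (t + 7)/t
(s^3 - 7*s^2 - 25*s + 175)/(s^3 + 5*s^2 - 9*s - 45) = (s^2 - 12*s + 35)/(s^2 - 9)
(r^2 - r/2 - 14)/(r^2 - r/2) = (2*r^2 - r - 28)/(r*(2*r - 1))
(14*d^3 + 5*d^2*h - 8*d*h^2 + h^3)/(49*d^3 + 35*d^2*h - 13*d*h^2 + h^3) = (2*d - h)/(7*d - h)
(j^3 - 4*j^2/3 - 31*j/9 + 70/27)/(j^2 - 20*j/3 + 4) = (9*j^2 - 6*j - 35)/(9*(j - 6))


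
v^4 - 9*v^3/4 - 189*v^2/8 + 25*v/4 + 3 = (v - 6)*(v - 1/2)*(v + 1/4)*(v + 4)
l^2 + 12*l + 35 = (l + 5)*(l + 7)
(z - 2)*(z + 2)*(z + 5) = z^3 + 5*z^2 - 4*z - 20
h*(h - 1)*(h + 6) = h^3 + 5*h^2 - 6*h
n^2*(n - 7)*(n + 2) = n^4 - 5*n^3 - 14*n^2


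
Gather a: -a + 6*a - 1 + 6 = 5*a + 5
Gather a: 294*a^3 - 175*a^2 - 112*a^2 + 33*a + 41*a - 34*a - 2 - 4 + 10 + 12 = 294*a^3 - 287*a^2 + 40*a + 16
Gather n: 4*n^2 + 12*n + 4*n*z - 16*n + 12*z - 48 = 4*n^2 + n*(4*z - 4) + 12*z - 48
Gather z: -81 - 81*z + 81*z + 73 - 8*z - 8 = -8*z - 16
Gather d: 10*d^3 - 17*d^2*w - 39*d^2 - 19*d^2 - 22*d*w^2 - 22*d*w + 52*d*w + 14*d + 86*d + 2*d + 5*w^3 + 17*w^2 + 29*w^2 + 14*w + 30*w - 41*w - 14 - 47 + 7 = 10*d^3 + d^2*(-17*w - 58) + d*(-22*w^2 + 30*w + 102) + 5*w^3 + 46*w^2 + 3*w - 54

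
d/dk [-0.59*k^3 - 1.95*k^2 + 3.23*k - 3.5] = -1.77*k^2 - 3.9*k + 3.23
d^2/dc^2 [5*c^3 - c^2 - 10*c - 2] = 30*c - 2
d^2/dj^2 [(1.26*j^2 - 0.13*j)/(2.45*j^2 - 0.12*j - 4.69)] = (7.105427357601e-15*j^4 - 0.81977*j^3 + 86.86818*j^2 - 8.96259*j + 55.5765)/(14.706125*j^6 - 2.1609*j^5 - 84.349335*j^4 + 8.271432*j^3 + 161.468727*j^2 - 7.918596*j - 103.161709)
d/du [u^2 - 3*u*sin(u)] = -3*u*cos(u) + 2*u - 3*sin(u)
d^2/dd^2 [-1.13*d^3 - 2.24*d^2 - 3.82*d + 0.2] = -6.78*d - 4.48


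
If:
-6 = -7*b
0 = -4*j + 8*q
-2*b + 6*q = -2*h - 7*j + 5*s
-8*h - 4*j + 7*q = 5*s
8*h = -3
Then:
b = 6/7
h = -3/8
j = 51/98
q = 51/196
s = 537/980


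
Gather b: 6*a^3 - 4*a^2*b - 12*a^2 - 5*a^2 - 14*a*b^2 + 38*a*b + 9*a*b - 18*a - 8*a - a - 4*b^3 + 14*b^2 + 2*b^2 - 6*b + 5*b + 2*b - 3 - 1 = 6*a^3 - 17*a^2 - 27*a - 4*b^3 + b^2*(16 - 14*a) + b*(-4*a^2 + 47*a + 1) - 4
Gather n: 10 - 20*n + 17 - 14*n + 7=34 - 34*n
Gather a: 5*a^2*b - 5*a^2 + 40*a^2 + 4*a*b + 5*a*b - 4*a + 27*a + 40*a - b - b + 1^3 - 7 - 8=a^2*(5*b + 35) + a*(9*b + 63) - 2*b - 14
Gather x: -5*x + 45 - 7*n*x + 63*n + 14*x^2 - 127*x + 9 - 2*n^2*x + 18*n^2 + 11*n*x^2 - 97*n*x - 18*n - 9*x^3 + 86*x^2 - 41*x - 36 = 18*n^2 + 45*n - 9*x^3 + x^2*(11*n + 100) + x*(-2*n^2 - 104*n - 173) + 18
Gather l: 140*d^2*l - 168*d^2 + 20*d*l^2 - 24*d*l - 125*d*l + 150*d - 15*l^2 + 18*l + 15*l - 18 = -168*d^2 + 150*d + l^2*(20*d - 15) + l*(140*d^2 - 149*d + 33) - 18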